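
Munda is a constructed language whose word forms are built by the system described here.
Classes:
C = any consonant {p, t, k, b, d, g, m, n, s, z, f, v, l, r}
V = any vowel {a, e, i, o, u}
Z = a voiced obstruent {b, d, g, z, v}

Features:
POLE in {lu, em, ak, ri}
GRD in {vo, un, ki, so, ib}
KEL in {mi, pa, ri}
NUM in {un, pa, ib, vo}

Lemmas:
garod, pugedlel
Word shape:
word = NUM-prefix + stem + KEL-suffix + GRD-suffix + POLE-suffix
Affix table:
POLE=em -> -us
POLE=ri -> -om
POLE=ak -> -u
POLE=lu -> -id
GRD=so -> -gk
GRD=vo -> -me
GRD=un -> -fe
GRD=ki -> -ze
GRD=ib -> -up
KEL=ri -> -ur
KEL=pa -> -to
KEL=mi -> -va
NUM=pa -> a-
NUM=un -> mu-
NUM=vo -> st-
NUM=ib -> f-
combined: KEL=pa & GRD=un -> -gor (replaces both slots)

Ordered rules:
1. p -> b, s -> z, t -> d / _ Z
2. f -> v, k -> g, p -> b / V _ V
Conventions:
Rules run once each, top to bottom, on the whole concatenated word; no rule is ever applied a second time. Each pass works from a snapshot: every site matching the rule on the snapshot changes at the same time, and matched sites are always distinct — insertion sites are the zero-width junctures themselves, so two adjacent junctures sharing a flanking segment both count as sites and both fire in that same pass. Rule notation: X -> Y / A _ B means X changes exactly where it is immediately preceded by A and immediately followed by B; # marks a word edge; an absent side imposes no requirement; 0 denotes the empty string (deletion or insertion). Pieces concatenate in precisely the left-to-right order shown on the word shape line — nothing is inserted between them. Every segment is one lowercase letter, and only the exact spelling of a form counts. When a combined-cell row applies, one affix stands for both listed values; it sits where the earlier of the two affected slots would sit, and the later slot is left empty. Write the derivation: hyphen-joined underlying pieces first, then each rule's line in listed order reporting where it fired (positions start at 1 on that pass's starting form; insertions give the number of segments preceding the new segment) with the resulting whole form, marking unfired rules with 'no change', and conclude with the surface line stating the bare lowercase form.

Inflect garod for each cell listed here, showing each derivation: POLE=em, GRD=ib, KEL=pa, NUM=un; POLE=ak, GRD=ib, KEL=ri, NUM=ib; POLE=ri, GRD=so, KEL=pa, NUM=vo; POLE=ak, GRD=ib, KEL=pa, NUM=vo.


cell POLE=em, GRD=ib, KEL=pa, NUM=un:
underlying: mu-garod-to-up-us
1. p -> b, s -> z, t -> d / _ Z: no change
2. f -> v, k -> g, p -> b / V _ V: fires at position(s) 11: mugarodtoubus
surface: mugarodtoubus

cell POLE=ak, GRD=ib, KEL=ri, NUM=ib:
underlying: f-garod-ur-up-u
1. p -> b, s -> z, t -> d / _ Z: no change
2. f -> v, k -> g, p -> b / V _ V: fires at position(s) 10: fgarodurubu
surface: fgarodurubu

cell POLE=ri, GRD=so, KEL=pa, NUM=vo:
underlying: st-garod-to-gk-om
1. p -> b, s -> z, t -> d / _ Z: fires at position(s) 2: sdgarodtogkom
2. f -> v, k -> g, p -> b / V _ V: no change
surface: sdgarodtogkom

cell POLE=ak, GRD=ib, KEL=pa, NUM=vo:
underlying: st-garod-to-up-u
1. p -> b, s -> z, t -> d / _ Z: fires at position(s) 2: sdgarodtoupu
2. f -> v, k -> g, p -> b / V _ V: fires at position(s) 11: sdgarodtoubu
surface: sdgarodtoubu


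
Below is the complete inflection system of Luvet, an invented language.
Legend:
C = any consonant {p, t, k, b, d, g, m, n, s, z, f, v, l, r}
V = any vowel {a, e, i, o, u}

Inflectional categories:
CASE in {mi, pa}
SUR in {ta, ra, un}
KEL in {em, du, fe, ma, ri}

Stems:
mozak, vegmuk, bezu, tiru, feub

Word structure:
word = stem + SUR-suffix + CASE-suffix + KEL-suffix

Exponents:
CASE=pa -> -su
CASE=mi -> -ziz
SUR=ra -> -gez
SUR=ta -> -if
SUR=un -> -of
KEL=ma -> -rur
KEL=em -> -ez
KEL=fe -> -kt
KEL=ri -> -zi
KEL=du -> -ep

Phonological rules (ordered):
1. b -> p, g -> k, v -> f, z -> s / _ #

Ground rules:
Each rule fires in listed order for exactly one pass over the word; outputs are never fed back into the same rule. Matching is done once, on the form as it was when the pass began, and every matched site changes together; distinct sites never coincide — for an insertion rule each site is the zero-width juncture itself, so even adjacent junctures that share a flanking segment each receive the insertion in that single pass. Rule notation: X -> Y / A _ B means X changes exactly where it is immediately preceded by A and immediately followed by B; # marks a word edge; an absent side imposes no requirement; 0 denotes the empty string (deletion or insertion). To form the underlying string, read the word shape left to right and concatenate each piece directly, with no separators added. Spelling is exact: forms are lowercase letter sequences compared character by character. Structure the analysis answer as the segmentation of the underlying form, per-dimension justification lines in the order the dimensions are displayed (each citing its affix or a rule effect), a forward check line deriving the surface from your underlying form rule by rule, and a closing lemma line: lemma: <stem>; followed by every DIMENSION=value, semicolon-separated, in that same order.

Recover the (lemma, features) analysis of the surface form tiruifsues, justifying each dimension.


underlying: tiru-if-su-ez
CASE=pa - signalled by the affix -su
SUR=ta - signalled by the affix -if
KEL=em - signalled by the affix -ez
check: tiruifsuez -> tiruifsues
lemma: tiru; CASE=pa; SUR=ta; KEL=em


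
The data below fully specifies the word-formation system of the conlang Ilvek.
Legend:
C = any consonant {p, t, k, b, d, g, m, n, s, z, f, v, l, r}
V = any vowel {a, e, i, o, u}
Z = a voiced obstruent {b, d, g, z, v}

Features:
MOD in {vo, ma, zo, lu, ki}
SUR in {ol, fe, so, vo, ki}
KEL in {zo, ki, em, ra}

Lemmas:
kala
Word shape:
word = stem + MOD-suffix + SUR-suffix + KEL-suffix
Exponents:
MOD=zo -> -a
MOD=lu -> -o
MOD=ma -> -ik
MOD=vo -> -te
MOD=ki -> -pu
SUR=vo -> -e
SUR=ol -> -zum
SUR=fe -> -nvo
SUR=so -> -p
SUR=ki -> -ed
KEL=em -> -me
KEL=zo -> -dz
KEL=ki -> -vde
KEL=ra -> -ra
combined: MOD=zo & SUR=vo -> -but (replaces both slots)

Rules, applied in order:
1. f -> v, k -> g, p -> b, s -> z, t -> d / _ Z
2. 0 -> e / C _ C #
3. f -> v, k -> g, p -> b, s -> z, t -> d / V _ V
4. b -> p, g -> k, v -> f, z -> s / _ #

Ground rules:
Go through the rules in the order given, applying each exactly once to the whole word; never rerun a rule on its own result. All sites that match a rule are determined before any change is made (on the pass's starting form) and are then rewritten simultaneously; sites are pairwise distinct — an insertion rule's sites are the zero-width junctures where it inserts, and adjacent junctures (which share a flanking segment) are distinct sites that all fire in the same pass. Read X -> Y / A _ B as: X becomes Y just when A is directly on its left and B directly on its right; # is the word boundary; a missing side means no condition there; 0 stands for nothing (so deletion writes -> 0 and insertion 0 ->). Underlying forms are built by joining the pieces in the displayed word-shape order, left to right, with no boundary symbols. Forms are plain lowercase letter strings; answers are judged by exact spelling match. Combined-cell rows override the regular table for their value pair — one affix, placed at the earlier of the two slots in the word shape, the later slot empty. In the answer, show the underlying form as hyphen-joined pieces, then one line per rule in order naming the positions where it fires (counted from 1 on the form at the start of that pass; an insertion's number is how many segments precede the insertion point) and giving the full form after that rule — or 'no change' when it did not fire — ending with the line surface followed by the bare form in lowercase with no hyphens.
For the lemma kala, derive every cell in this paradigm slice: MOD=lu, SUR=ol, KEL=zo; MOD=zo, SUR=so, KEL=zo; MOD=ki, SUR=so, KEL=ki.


cell MOD=lu, SUR=ol, KEL=zo:
underlying: kala-o-zum-dz
1. f -> v, k -> g, p -> b, s -> z, t -> d / _ Z: no change
2. 0 -> e / C _ C #: inserts after position(s) 9: kalaozumdez
3. f -> v, k -> g, p -> b, s -> z, t -> d / V _ V: no change
4. b -> p, g -> k, v -> f, z -> s / _ #: fires at position(s) 11: kalaozumdes
surface: kalaozumdes

cell MOD=zo, SUR=so, KEL=zo:
underlying: kala-a-p-dz
1. f -> v, k -> g, p -> b, s -> z, t -> d / _ Z: fires at position(s) 6: kalaabdz
2. 0 -> e / C _ C #: inserts after position(s) 7: kalaabdez
3. f -> v, k -> g, p -> b, s -> z, t -> d / V _ V: no change
4. b -> p, g -> k, v -> f, z -> s / _ #: fires at position(s) 9: kalaabdes
surface: kalaabdes

cell MOD=ki, SUR=so, KEL=ki:
underlying: kala-pu-p-vde
1. f -> v, k -> g, p -> b, s -> z, t -> d / _ Z: fires at position(s) 7: kalapubvde
2. 0 -> e / C _ C #: no change
3. f -> v, k -> g, p -> b, s -> z, t -> d / V _ V: fires at position(s) 5: kalabubvde
4. b -> p, g -> k, v -> f, z -> s / _ #: no change
surface: kalabubvde


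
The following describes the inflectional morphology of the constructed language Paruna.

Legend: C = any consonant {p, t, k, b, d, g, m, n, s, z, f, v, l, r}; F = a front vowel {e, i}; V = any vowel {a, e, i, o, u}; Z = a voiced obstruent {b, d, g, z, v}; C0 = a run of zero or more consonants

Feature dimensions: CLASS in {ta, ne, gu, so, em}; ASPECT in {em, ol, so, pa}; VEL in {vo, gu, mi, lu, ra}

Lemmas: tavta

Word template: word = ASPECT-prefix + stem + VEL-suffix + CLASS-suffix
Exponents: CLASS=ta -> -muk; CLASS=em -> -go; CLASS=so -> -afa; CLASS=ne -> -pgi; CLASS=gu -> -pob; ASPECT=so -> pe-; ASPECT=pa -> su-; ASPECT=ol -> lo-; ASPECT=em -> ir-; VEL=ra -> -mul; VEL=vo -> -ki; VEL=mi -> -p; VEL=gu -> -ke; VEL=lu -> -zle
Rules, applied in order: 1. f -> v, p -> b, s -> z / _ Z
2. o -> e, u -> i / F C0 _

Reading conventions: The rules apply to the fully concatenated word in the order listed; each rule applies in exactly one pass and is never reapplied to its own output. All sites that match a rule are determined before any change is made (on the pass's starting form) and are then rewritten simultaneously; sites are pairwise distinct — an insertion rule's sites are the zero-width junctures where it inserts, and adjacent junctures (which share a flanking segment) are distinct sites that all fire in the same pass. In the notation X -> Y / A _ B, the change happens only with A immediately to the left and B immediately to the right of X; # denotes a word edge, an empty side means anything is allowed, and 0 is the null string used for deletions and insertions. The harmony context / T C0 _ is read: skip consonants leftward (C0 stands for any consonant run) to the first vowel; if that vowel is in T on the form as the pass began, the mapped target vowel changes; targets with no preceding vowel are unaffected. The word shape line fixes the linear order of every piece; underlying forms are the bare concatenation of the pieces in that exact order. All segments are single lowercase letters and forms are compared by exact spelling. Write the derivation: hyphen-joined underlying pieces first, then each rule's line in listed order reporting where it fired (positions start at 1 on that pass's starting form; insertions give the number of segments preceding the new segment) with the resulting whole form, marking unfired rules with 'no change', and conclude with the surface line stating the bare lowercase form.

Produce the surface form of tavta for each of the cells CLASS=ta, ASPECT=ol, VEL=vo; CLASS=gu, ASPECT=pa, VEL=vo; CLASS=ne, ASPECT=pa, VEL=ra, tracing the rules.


cell CLASS=ta, ASPECT=ol, VEL=vo:
underlying: lo-tavta-ki-muk
1. f -> v, p -> b, s -> z / _ Z: no change
2. o -> e, u -> i / F C0 _: fires at position(s) 11: lotavtakimik
surface: lotavtakimik

cell CLASS=gu, ASPECT=pa, VEL=vo:
underlying: su-tavta-ki-pob
1. f -> v, p -> b, s -> z / _ Z: no change
2. o -> e, u -> i / F C0 _: fires at position(s) 11: sutavtakipeb
surface: sutavtakipeb

cell CLASS=ne, ASPECT=pa, VEL=ra:
underlying: su-tavta-mul-pgi
1. f -> v, p -> b, s -> z / _ Z: fires at position(s) 11: sutavtamulbgi
2. o -> e, u -> i / F C0 _: no change
surface: sutavtamulbgi


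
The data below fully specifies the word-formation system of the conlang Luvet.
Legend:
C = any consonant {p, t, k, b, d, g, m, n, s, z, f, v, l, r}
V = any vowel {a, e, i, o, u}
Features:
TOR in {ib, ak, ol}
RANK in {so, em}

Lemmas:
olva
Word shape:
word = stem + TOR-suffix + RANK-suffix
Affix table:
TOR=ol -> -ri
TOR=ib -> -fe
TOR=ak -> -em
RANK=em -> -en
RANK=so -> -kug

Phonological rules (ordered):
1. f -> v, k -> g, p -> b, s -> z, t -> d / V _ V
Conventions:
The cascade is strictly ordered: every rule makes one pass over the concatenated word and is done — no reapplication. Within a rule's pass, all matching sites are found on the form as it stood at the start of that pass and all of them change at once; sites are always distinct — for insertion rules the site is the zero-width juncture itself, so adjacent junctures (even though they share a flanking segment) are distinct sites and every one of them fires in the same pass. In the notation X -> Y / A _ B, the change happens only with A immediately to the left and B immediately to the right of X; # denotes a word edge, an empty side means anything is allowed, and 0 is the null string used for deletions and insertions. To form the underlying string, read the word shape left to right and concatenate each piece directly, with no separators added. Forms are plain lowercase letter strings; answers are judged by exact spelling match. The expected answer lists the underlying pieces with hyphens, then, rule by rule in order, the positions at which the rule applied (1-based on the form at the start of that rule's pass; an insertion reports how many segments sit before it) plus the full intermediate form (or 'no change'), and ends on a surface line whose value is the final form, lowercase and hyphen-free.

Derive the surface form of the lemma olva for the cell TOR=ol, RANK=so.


underlying: olva-ri-kug
1. f -> v, k -> g, p -> b, s -> z, t -> d / V _ V: fires at position(s) 7: olvarigug
surface: olvarigug


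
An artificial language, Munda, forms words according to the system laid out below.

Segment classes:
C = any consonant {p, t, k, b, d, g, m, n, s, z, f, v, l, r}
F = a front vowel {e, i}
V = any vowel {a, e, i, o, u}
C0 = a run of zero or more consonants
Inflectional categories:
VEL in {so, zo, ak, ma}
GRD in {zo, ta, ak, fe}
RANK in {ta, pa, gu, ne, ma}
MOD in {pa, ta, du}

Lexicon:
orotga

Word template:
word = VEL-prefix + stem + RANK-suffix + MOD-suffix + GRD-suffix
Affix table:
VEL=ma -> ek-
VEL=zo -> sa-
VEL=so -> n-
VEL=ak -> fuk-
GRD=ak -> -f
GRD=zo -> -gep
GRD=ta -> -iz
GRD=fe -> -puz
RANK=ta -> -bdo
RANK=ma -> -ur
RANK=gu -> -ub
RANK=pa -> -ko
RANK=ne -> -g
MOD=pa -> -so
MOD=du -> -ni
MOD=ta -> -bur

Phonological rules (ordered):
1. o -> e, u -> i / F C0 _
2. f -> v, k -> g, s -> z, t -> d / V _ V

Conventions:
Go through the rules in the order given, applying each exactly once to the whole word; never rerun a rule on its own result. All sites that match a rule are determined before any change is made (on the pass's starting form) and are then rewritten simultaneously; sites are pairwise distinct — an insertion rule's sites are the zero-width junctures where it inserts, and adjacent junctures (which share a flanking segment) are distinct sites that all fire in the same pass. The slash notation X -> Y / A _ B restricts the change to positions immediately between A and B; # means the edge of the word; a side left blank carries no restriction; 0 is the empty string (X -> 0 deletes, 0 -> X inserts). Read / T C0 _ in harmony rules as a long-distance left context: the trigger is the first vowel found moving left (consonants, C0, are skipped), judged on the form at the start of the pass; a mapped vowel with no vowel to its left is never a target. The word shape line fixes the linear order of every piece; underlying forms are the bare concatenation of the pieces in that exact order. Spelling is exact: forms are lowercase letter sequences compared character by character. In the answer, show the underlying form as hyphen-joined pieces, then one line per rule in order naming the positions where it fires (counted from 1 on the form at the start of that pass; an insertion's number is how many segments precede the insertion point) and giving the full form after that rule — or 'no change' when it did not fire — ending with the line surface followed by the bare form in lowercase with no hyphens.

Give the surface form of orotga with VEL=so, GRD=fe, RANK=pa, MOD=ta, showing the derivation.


underlying: n-orotga-ko-bur-puz
1. o -> e, u -> i / F C0 _: no change
2. f -> v, k -> g, s -> z, t -> d / V _ V: fires at position(s) 8: norotgagoburpuz
surface: norotgagoburpuz


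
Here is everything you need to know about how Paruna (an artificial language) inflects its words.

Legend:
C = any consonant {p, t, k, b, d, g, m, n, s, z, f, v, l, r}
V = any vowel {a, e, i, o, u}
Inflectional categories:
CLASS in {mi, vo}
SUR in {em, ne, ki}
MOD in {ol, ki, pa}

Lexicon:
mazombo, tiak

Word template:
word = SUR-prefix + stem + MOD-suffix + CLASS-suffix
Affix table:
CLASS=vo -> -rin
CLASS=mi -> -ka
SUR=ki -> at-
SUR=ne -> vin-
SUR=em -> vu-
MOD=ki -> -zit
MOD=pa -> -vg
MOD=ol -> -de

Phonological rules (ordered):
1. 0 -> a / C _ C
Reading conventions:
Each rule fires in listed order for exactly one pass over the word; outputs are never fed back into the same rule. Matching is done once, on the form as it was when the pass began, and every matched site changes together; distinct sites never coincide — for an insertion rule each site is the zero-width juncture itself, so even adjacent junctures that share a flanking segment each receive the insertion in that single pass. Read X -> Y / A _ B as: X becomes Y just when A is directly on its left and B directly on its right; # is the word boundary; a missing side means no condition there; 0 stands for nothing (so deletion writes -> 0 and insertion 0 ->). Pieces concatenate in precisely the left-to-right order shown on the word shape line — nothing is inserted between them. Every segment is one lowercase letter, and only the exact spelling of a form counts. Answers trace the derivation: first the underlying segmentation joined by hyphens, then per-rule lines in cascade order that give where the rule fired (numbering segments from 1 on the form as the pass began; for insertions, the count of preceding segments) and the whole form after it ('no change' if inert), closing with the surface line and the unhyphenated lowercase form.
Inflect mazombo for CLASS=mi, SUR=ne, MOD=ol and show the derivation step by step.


underlying: vin-mazombo-de-ka
1. 0 -> a / C _ C: inserts after position(s) 3, 8: vinamazomabodeka
surface: vinamazomabodeka


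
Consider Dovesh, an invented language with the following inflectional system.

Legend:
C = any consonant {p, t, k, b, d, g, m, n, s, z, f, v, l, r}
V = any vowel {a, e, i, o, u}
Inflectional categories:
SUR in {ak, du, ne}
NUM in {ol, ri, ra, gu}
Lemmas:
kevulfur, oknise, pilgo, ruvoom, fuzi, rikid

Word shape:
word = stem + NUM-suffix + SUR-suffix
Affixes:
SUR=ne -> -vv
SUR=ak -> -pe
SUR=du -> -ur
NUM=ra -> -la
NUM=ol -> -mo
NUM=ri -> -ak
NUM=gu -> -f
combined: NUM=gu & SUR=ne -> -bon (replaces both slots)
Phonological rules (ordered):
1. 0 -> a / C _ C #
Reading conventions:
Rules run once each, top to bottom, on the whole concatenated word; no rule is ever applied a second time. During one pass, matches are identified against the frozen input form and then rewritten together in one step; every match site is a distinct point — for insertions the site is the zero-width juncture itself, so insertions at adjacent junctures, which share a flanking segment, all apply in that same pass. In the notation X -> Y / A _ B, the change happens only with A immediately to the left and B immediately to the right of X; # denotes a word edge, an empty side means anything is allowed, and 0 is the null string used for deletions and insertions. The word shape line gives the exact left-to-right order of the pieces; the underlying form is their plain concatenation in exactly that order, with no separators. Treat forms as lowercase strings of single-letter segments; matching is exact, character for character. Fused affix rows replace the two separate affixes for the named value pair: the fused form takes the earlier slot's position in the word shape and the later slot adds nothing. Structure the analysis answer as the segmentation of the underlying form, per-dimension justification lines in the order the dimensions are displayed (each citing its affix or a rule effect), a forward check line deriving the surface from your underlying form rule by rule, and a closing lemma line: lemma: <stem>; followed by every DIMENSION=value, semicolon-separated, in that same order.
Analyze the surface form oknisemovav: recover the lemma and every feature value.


underlying: oknise-mo-vv
SUR=ne - signalled by the affix -vv
NUM=ol - signalled by the affix -mo
check: oknisemovv -> oknisemovav
lemma: oknise; SUR=ne; NUM=ol


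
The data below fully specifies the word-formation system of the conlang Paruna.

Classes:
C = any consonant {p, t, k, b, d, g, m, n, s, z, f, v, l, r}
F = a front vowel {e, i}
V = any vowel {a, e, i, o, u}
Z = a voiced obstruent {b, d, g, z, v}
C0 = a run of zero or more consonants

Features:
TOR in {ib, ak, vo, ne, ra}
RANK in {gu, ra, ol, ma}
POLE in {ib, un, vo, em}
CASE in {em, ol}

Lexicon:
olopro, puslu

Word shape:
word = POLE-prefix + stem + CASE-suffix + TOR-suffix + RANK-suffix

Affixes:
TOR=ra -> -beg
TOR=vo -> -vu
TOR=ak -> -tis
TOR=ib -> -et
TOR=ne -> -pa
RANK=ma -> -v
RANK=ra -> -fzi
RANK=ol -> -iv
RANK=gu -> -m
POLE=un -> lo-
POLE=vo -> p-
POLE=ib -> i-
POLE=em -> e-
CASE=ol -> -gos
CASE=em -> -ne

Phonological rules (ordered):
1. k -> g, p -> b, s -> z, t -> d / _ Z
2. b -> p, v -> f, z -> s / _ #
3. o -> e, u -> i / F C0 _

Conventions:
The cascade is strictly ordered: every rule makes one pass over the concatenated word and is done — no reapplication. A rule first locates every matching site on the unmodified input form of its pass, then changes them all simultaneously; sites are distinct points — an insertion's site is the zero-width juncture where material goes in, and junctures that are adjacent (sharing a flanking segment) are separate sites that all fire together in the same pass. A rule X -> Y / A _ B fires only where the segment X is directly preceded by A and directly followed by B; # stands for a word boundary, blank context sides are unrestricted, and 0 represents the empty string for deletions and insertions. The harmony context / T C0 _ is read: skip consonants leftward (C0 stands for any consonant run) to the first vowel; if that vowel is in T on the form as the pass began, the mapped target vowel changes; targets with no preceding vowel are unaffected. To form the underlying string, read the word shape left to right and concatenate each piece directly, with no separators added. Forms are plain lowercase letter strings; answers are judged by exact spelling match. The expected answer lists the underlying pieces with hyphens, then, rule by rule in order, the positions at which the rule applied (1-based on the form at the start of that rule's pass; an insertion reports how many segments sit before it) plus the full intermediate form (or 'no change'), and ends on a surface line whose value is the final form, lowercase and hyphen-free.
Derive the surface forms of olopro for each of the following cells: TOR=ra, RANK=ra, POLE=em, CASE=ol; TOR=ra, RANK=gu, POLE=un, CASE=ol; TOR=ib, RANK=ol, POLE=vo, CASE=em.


cell TOR=ra, RANK=ra, POLE=em, CASE=ol:
underlying: e-olopro-gos-beg-fzi
1. k -> g, p -> b, s -> z, t -> d / _ Z: fires at position(s) 10: eoloprogozbegfzi
2. b -> p, v -> f, z -> s / _ #: no change
3. o -> e, u -> i / F C0 _: fires at position(s) 2: eeloprogozbegfzi
surface: eeloprogozbegfzi

cell TOR=ra, RANK=gu, POLE=un, CASE=ol:
underlying: lo-olopro-gos-beg-m
1. k -> g, p -> b, s -> z, t -> d / _ Z: fires at position(s) 11: looloprogozbegm
2. b -> p, v -> f, z -> s / _ #: no change
3. o -> e, u -> i / F C0 _: no change
surface: looloprogozbegm

cell TOR=ib, RANK=ol, POLE=vo, CASE=em:
underlying: p-olopro-ne-et-iv
1. k -> g, p -> b, s -> z, t -> d / _ Z: no change
2. b -> p, v -> f, z -> s / _ #: fires at position(s) 13: poloproneetif
3. o -> e, u -> i / F C0 _: no change
surface: poloproneetif


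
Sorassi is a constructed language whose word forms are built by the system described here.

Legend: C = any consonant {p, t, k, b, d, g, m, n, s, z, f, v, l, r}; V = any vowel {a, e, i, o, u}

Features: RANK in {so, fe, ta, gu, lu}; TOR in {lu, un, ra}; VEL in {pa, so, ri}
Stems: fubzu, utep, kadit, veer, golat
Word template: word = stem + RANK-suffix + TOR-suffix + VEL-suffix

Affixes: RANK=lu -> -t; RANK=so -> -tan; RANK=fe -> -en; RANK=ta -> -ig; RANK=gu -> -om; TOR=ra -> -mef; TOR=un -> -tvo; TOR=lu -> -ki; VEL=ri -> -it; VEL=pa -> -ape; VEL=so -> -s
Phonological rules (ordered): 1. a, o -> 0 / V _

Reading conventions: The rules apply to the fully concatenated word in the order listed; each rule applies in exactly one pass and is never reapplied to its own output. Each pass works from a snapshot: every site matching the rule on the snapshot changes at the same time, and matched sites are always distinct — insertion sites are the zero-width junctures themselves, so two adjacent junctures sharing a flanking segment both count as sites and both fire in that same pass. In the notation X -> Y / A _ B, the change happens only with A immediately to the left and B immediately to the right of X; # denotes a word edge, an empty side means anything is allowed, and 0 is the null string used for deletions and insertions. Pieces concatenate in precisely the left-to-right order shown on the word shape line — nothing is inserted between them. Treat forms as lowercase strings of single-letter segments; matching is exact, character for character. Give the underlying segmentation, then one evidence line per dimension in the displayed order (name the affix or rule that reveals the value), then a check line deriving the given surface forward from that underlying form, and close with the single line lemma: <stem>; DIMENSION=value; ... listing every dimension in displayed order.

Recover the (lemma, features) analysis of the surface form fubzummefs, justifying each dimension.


underlying: fubzu-om-mef-s
RANK=gu - signalled by the affix -om
TOR=ra - signalled by the affix -mef
VEL=so - signalled by the affix -s
check: fubzuommefs -> fubzummefs
lemma: fubzu; RANK=gu; TOR=ra; VEL=so


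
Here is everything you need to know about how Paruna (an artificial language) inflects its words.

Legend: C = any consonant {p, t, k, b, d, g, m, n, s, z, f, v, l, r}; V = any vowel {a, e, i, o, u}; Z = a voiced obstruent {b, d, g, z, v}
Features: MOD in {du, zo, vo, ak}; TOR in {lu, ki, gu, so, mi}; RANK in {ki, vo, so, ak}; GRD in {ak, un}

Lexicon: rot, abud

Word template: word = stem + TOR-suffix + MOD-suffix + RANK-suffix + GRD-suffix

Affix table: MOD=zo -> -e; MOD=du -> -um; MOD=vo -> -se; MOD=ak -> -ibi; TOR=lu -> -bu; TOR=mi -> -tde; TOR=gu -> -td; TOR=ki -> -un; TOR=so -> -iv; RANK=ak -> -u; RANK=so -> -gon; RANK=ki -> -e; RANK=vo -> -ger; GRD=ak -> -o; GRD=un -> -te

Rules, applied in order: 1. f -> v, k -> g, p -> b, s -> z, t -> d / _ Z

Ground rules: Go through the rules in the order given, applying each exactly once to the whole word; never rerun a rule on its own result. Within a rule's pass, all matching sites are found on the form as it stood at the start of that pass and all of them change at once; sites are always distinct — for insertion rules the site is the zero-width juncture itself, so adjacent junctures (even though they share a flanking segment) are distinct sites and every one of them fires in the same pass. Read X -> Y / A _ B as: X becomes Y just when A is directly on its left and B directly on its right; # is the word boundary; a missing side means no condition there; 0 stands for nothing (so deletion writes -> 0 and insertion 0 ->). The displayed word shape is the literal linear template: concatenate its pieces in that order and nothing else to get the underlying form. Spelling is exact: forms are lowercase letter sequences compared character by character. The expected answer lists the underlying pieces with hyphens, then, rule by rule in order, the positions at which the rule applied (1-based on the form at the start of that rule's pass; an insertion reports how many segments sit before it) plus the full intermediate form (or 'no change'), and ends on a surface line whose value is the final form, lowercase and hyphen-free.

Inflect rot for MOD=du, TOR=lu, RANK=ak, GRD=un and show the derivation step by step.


underlying: rot-bu-um-u-te
1. f -> v, k -> g, p -> b, s -> z, t -> d / _ Z: fires at position(s) 3: rodbuumute
surface: rodbuumute


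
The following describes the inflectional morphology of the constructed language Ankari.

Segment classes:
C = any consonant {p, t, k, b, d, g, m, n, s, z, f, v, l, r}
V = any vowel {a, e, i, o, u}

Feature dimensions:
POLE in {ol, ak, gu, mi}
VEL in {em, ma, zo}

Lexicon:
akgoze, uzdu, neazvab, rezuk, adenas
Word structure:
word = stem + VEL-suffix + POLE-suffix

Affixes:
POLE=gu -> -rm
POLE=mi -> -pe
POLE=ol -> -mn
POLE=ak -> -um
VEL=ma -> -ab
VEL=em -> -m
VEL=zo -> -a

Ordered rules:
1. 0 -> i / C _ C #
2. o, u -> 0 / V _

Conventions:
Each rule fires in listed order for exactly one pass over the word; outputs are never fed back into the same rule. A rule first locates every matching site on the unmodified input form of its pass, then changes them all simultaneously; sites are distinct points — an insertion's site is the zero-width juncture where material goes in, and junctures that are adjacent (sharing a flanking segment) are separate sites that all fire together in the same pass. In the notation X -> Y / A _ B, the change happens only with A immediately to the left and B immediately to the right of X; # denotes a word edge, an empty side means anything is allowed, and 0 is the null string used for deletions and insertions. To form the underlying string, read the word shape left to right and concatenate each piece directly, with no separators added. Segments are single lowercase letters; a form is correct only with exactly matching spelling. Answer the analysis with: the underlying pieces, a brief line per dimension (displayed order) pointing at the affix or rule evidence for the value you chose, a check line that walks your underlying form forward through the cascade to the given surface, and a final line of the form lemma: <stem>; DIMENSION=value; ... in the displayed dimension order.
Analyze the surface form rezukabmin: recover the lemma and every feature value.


underlying: rezuk-ab-mn
POLE=ol - signalled by the affix -mn
VEL=ma - signalled by the affix -ab
check: rezukabmn -> rezukabmin -> rezukabmin
lemma: rezuk; POLE=ol; VEL=ma


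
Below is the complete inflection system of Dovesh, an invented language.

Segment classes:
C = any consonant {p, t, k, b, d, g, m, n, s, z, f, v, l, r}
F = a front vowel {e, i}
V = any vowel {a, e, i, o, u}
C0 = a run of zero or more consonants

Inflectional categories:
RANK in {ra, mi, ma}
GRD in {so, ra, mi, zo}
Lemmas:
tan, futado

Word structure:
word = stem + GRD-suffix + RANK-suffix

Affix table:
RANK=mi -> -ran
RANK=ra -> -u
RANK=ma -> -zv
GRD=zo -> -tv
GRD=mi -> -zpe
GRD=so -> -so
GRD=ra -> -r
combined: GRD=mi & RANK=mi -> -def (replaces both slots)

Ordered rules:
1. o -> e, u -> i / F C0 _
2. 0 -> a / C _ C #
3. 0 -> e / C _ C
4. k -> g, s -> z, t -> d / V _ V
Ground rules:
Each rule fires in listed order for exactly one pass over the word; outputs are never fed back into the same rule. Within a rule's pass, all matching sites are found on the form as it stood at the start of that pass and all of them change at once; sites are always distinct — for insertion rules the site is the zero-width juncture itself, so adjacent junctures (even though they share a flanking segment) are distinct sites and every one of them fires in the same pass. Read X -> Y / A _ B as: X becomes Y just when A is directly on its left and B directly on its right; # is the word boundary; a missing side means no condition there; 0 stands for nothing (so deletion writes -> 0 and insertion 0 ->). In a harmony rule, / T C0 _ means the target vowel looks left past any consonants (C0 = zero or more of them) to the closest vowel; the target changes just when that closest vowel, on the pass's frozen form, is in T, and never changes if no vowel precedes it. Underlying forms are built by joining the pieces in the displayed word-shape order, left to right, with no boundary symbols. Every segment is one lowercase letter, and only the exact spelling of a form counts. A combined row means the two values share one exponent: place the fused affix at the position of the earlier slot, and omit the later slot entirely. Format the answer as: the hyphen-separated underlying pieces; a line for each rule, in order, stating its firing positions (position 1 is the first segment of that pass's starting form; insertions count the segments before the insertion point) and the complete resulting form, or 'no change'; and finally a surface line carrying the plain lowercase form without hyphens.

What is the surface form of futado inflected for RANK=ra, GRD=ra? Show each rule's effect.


underlying: futado-r-u
1. o -> e, u -> i / F C0 _: no change
2. 0 -> a / C _ C #: no change
3. 0 -> e / C _ C: no change
4. k -> g, s -> z, t -> d / V _ V: fires at position(s) 3: fudadoru
surface: fudadoru


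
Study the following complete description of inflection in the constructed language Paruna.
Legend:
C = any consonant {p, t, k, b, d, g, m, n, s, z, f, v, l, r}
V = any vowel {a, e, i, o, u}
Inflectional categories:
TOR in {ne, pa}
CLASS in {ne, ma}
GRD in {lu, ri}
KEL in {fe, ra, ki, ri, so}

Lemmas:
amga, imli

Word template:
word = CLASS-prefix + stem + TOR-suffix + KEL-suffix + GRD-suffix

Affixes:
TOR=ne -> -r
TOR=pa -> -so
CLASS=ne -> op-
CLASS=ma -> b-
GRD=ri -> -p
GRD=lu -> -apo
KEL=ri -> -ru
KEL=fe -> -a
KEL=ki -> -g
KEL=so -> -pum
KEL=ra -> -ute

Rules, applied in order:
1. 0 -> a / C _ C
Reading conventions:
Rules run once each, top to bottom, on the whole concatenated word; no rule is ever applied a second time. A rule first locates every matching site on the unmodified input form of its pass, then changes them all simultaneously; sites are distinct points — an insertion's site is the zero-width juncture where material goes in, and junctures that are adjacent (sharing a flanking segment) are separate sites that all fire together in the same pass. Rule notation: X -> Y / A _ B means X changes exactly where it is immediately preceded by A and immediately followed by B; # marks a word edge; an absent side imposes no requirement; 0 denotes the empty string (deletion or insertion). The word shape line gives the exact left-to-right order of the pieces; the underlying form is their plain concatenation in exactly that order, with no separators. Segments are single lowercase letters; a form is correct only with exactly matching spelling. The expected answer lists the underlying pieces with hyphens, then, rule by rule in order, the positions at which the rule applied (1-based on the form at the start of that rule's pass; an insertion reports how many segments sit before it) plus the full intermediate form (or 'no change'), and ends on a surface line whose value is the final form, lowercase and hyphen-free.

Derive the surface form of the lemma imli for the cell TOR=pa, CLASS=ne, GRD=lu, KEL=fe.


underlying: op-imli-so-a-apo
1. 0 -> a / C _ C: inserts after position(s) 4: opimalisoaapo
surface: opimalisoaapo


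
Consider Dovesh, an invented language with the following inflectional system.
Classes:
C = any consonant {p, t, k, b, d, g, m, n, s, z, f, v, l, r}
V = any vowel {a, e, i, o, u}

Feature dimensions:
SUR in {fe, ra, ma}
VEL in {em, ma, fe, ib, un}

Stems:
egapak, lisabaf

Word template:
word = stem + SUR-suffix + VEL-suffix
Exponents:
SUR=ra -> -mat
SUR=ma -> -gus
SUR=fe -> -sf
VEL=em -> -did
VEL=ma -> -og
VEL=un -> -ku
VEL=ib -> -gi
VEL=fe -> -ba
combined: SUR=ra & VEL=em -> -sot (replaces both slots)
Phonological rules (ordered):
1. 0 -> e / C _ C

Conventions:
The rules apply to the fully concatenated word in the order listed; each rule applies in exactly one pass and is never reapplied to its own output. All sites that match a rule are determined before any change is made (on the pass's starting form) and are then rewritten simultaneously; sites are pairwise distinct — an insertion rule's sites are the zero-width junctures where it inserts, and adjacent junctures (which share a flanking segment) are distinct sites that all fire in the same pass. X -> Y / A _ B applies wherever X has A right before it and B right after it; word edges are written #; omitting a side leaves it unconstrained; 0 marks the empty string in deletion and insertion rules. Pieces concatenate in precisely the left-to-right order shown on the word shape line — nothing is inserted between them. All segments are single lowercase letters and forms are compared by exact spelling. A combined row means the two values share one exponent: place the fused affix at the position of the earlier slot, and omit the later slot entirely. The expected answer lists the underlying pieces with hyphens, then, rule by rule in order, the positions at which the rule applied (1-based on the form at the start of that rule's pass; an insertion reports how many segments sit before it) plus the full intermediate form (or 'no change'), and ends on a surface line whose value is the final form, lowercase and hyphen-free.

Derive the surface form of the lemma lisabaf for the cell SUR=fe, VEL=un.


underlying: lisabaf-sf-ku
1. 0 -> e / C _ C: inserts after position(s) 7, 8, 9: lisabafesefeku
surface: lisabafesefeku


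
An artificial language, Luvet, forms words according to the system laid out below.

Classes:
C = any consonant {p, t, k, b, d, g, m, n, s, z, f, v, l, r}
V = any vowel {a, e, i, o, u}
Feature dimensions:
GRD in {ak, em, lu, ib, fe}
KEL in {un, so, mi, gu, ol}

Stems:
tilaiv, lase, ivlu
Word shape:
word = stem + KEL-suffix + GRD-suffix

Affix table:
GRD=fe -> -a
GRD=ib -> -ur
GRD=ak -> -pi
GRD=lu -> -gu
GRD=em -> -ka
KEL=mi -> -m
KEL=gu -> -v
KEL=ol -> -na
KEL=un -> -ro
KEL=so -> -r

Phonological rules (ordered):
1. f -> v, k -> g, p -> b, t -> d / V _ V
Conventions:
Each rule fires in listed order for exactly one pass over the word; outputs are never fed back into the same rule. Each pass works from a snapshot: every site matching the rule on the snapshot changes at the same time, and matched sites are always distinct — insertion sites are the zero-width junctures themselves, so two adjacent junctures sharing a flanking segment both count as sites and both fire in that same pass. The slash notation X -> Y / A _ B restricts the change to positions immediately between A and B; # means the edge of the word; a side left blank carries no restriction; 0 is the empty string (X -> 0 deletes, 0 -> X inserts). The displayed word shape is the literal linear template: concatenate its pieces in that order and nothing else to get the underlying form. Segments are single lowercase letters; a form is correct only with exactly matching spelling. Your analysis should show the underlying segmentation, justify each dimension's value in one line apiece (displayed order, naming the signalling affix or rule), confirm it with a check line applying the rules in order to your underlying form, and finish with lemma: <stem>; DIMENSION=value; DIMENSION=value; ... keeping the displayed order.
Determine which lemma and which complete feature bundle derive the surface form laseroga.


underlying: lase-ro-ka
GRD=em - signalled by the affix -ka
KEL=un - signalled by the affix -ro
check: laseroka -> laseroga
lemma: lase; GRD=em; KEL=un


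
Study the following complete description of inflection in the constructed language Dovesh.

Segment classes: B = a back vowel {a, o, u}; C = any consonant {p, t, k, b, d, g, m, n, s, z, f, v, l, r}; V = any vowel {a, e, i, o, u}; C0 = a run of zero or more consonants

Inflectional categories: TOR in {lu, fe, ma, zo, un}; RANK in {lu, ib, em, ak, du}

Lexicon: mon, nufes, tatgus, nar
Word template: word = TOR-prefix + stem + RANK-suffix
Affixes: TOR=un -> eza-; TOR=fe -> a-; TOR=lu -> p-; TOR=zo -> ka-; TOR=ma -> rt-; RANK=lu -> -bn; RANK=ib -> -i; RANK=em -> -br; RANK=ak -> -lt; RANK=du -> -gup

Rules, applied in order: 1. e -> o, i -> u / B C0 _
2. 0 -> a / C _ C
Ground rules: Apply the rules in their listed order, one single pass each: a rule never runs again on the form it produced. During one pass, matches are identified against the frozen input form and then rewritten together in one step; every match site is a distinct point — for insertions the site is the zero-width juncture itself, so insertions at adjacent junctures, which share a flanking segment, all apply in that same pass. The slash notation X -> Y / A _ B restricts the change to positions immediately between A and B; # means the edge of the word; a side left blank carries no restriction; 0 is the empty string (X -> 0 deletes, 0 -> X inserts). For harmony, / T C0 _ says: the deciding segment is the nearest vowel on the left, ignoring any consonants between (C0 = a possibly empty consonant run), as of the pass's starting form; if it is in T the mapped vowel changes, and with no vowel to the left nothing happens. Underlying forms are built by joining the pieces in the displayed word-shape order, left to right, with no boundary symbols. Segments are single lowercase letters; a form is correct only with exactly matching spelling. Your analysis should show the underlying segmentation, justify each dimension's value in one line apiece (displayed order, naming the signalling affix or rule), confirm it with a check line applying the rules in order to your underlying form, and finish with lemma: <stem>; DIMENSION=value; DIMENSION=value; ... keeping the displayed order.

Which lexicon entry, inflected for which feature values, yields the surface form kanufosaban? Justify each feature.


underlying: ka-nufes-bn
TOR=zo - signalled by the affix ka-
RANK=lu - signalled by the affix -bn
check: kanufesbn -> kanufosbn -> kanufosaban
lemma: nufes; TOR=zo; RANK=lu
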